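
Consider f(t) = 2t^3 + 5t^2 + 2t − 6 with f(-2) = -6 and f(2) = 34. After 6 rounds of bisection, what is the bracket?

[0.8125, 0.875]

f(0) = -6 < 0, so the root lies in [0, 2]
f(1) = 3 > 0, so the root lies in [0, 1]
f(0.5) = -3.5 < 0, so the root lies in [0.5, 1]
f(0.75) = -0.8438 < 0, so the root lies in [0.75, 1]
f(0.875) = 0.918 > 0, so the root lies in [0.75, 0.875]
f(0.8125) = -0.0015 < 0, so the root lies in [0.8125, 0.875]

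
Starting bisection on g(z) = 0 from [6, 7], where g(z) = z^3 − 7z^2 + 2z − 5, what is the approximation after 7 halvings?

6.8203125

z = 6.5 gives g = -13.125, negative; keep [6.5, 7]
z = 6.75 gives g = -2.890625, negative; keep [6.75, 7]
z = 6.875 gives g = 2.841797, positive; keep [6.75, 6.875]
z = 6.8125 gives g = -0.0769, negative; keep [6.8125, 6.875]
z = 6.84375 gives g = 1.3692, positive; keep [6.8125, 6.84375]
z = 6.828125 gives g = 0.6429, positive; keep [6.8125, 6.828125]
z = 6.8203125 gives g = 0.2822, positive; keep [6.8125, 6.8203125]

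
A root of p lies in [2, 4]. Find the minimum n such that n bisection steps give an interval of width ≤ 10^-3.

11

Width after n steps is 2/2^n. Need 2^n ≥ 2/10^-3 = 2000.
2^10 = 1024 < 2000 ≤ 2^11 = 2048, so n = 11.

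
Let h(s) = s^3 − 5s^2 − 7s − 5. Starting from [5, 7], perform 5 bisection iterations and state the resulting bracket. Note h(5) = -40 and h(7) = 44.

h(6) = -11 < 0, so the root lies in [6, 7]
h(6.5) = 12.875 > 0, so the root lies in [6, 6.5]
h(6.25) = 0.078125 > 0, so the root lies in [6, 6.25]
h(6.125) = -5.6699 < 0, so the root lies in [6.125, 6.25]
h(6.1875) = -2.8489 < 0, so the root lies in [6.1875, 6.25]

[6.1875, 6.25]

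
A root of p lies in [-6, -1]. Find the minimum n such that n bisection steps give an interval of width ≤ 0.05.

7

Width after n steps is 5/2^n. Need 2^n ≥ 5/0.05 = 100.
2^6 = 64 < 100 ≤ 2^7 = 128, so n = 7.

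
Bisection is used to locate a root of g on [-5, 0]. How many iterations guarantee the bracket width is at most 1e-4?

16

Width after n steps is 5/2^n. Need 2^n ≥ 5/1e-4 = 50000.
2^15 = 32768 < 50000 ≤ 2^16 = 65536, so n = 16.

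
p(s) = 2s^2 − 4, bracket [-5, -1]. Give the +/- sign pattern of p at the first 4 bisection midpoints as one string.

s = -3 gives p = 14, positive; keep [-3, -1]
s = -2 gives p = 4, positive; keep [-2, -1]
s = -1.5 gives p = 0.5, positive; keep [-1.5, -1]
s = -1.25 gives p = -0.875, negative; keep [-1.5, -1.25]

+++-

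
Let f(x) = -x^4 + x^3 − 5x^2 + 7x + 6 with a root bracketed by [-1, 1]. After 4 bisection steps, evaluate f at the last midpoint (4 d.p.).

m = 0, f(m) = 6 (+); new bracket [-1, 0]
m = -0.5, f(m) = 1.0625 (+); new bracket [-1, -0.5]
m = -0.75, f(m) = -2.800781 (−); new bracket [-0.75, -0.5]
m = -0.625, f(m) = -0.7249 (−); new bracket [-0.625, -0.5]

-0.7249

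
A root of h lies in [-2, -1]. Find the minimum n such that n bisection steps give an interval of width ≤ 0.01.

Width after n steps is 1/2^n. Need 2^n ≥ 1/0.01 = 100.
2^6 = 64 < 100 ≤ 2^7 = 128, so n = 7.

7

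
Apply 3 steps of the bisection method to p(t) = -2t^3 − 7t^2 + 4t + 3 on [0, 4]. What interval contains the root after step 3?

[0.5, 1]

t = 2 gives p = -33, negative; keep [0, 2]
t = 1 gives p = -2, negative; keep [0, 1]
t = 0.5 gives p = 3, positive; keep [0.5, 1]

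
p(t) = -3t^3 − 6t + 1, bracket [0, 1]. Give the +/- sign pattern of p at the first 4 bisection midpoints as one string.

p(0.5) = -2.375 < 0, so the root lies in [0, 0.5]
p(0.25) = -0.546875 < 0, so the root lies in [0, 0.25]
p(0.125) = 0.244141 > 0, so the root lies in [0.125, 0.25]
p(0.1875) = -0.1448 < 0, so the root lies in [0.125, 0.1875]

--+-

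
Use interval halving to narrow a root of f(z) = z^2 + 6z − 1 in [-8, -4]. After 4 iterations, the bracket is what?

m = -6, f(m) = -1 (−); new bracket [-8, -6]
m = -7, f(m) = 6 (+); new bracket [-7, -6]
m = -6.5, f(m) = 2.25 (+); new bracket [-6.5, -6]
m = -6.25, f(m) = 0.5625 (+); new bracket [-6.25, -6]

[-6.25, -6]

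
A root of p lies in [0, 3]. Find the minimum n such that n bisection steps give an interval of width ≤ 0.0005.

13

Width after n steps is 3/2^n. Need 2^n ≥ 3/0.0005 = 6000.
2^12 = 4096 < 6000 ≤ 2^13 = 8192, so n = 13.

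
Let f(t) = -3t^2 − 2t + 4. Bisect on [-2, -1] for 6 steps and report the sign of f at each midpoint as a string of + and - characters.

+---+-

t = -1.5 gives f = 0.25, positive; keep [-2, -1.5]
t = -1.75 gives f = -1.6875, negative; keep [-1.75, -1.5]
t = -1.625 gives f = -0.671875, negative; keep [-1.625, -1.5]
t = -1.5625 gives f = -0.1992, negative; keep [-1.5625, -1.5]
t = -1.53125 gives f = 0.0283, positive; keep [-1.5625, -1.53125]
t = -1.546875 gives f = -0.0847, negative; keep [-1.546875, -1.53125]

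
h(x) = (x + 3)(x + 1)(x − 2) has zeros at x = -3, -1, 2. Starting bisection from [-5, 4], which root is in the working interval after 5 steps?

2

m = -0.5, h(m) = -3.125 (−); new bracket [-0.5, 4]
m = 1.75, h(m) = -3.265625 (−); new bracket [1.75, 4]
m = 2.875, h(m) = 19.919922 (+); new bracket [1.75, 2.875]
m = 2.3125, h(m) = 5.4993 (+); new bracket [1.75, 2.3125]
m = 2.03125, h(m) = 0.4766 (+); new bracket [1.75, 2.03125]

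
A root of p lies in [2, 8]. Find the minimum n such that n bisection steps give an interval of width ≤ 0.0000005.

24

Width after n steps is 6/2^n. Need 2^n ≥ 6/0.0000005 = 12000000.
2^23 = 8388608 < 12000000 ≤ 2^24 = 16777216, so n = 24.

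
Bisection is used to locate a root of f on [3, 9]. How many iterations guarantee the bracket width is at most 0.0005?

Width after n steps is 6/2^n. Need 2^n ≥ 6/0.0005 = 12000.
2^13 = 8192 < 12000 ≤ 2^14 = 16384, so n = 14.

14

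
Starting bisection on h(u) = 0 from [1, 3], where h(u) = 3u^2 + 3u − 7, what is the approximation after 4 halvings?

1.125

h(2) = 11 > 0, so the root lies in [1, 2]
h(1.5) = 4.25 > 0, so the root lies in [1, 1.5]
h(1.25) = 1.4375 > 0, so the root lies in [1, 1.25]
h(1.125) = 0.1719 > 0, so the root lies in [1, 1.125]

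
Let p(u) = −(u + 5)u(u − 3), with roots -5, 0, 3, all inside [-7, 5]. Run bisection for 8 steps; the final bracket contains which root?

p(-1) = -16 < 0, so the root lies in [-7, -1]
p(-4) = -28 < 0, so the root lies in [-7, -4]
p(-5.5) = 23.375 > 0, so the root lies in [-5.5, -4]
p(-4.75) = -9.2031 < 0, so the root lies in [-5.5, -4.75]
p(-5.125) = 5.2051 > 0, so the root lies in [-5.125, -4.75]
p(-4.9375) = -2.4495 < 0, so the root lies in [-5.125, -4.9375]
p(-5.03125) = 1.2627 > 0, so the root lies in [-5.03125, -4.9375]
p(-4.984375) = -0.6218 < 0, so the root lies in [-5.03125, -4.984375]

-5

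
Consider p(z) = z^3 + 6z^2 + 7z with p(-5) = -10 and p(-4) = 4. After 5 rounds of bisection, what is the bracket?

[-4.4375, -4.40625]

z = -4.5 gives p = -1.125, negative; keep [-4.5, -4]
z = -4.25 gives p = 1.859375, positive; keep [-4.5, -4.25]
z = -4.375 gives p = 0.478516, positive; keep [-4.5, -4.375]
z = -4.4375 gives p = -0.2947, negative; keep [-4.4375, -4.375]
z = -4.40625 gives p = 0.099, positive; keep [-4.4375, -4.40625]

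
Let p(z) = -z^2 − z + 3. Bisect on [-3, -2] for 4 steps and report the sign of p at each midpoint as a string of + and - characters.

-+--

midpoint -2.5: p = -0.75 < 0 → [-2.5, -2]
midpoint -2.25: p = 0.1875 > 0 → [-2.5, -2.25]
midpoint -2.375: p = -0.265625 < 0 → [-2.375, -2.25]
midpoint -2.3125: p = -0.0352 < 0 → [-2.3125, -2.25]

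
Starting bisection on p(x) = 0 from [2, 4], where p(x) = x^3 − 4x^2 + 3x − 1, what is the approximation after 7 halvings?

p(3) = -1 < 0, so the root lies in [3, 4]
p(3.5) = 3.375 > 0, so the root lies in [3, 3.5]
p(3.25) = 0.828125 > 0, so the root lies in [3, 3.25]
p(3.125) = -0.1699 < 0, so the root lies in [3.125, 3.25]
p(3.1875) = 0.3074 > 0, so the root lies in [3.125, 3.1875]
p(3.15625) = 0.0634 > 0, so the root lies in [3.125, 3.15625]
p(3.140625) = -0.0546 < 0, so the root lies in [3.140625, 3.15625]

3.140625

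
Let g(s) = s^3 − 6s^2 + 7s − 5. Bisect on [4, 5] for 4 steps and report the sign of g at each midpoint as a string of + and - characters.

s = 4.5 gives g = -3.875, negative; keep [4.5, 5]
s = 4.75 gives g = 0.046875, positive; keep [4.5, 4.75]
s = 4.625 gives g = -2.037109, negative; keep [4.625, 4.75]
s = 4.6875 gives g = -1.0266, negative; keep [4.6875, 4.75]

-+--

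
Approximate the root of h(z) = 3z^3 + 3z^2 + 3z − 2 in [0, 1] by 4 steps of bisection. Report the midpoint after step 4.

h(0.5) = 0.625 > 0, so the root lies in [0, 0.5]
h(0.25) = -1.015625 < 0, so the root lies in [0.25, 0.5]
h(0.375) = -0.294922 < 0, so the root lies in [0.375, 0.5]
h(0.4375) = 0.1379 > 0, so the root lies in [0.375, 0.4375]

0.4375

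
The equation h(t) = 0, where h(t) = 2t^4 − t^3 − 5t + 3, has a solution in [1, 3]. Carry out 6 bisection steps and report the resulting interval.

m = 2, h(m) = 17 (+); new bracket [1, 2]
m = 1.5, h(m) = 2.25 (+); new bracket [1, 1.5]
m = 1.25, h(m) = -0.320312 (−); new bracket [1.25, 1.5]
m = 1.375, h(m) = 0.6743 (+); new bracket [1.25, 1.375]
m = 1.3125, h(m) = 0.1116 (+); new bracket [1.25, 1.3125]
m = 1.28125, h(m) = -0.1198 (−); new bracket [1.28125, 1.3125]

[1.28125, 1.3125]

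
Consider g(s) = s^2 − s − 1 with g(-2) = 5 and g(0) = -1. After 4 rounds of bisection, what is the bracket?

m = -1, g(m) = 1 (+); new bracket [-1, 0]
m = -0.5, g(m) = -0.25 (−); new bracket [-1, -0.5]
m = -0.75, g(m) = 0.3125 (+); new bracket [-0.75, -0.5]
m = -0.625, g(m) = 0.0156 (+); new bracket [-0.625, -0.5]

[-0.625, -0.5]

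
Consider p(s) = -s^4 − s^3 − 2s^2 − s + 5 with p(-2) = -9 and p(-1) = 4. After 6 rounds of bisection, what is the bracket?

midpoint -1.5: p = 0.3125 > 0 → [-2, -1.5]
midpoint -1.75: p = -3.394531 < 0 → [-1.75, -1.5]
midpoint -1.625: p = -1.338135 < 0 → [-1.625, -1.5]
midpoint -1.5625: p = -0.4661 < 0 → [-1.5625, -1.5]
midpoint -1.53125: p = -0.0656 < 0 → [-1.53125, -1.5]
midpoint -1.515625: p = 0.1262 > 0 → [-1.53125, -1.515625]

[-1.53125, -1.515625]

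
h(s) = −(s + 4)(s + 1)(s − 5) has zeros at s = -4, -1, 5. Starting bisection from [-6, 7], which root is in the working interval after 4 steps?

midpoint 0.5: h = 30.375 > 0 → [0.5, 7]
midpoint 3.75: h = 46.015625 > 0 → [3.75, 7]
midpoint 5.375: h = -22.412109 < 0 → [3.75, 5.375]
midpoint 4.5625: h = 20.8376 > 0 → [4.5625, 5.375]

5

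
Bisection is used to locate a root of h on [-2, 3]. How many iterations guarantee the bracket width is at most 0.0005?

Width after n steps is 5/2^n. Need 2^n ≥ 5/0.0005 = 10000.
2^13 = 8192 < 10000 ≤ 2^14 = 16384, so n = 14.

14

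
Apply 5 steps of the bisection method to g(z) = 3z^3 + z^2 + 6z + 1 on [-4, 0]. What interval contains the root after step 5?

[-0.25, -0.125]

g(-2) = -31 < 0, so the root lies in [-2, 0]
g(-1) = -7 < 0, so the root lies in [-1, 0]
g(-0.5) = -2.125 < 0, so the root lies in [-0.5, 0]
g(-0.25) = -0.4844 < 0, so the root lies in [-0.25, 0]
g(-0.125) = 0.2598 > 0, so the root lies in [-0.25, -0.125]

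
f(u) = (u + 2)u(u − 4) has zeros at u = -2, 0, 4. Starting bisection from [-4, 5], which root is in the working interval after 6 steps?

m = 0.5, f(m) = -4.375 (−); new bracket [0.5, 5]
m = 2.75, f(m) = -16.328125 (−); new bracket [2.75, 5]
m = 3.875, f(m) = -2.845703 (−); new bracket [3.875, 5]
m = 4.4375, f(m) = 12.4978 (+); new bracket [3.875, 4.4375]
m = 4.15625, f(m) = 3.998 (+); new bracket [3.875, 4.15625]
m = 4.015625, f(m) = 0.3774 (+); new bracket [3.875, 4.015625]

4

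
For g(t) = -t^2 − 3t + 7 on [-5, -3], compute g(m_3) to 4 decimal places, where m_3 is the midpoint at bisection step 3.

-1.3125

t = -4 gives g = 3, positive; keep [-5, -4]
t = -4.5 gives g = 0.25, positive; keep [-5, -4.5]
t = -4.75 gives g = -1.3125, negative; keep [-4.75, -4.5]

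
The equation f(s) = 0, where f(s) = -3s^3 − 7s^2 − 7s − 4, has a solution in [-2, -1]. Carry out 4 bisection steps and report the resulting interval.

[-1.375, -1.3125]

midpoint -1.5: f = 0.875 > 0 → [-1.5, -1]
midpoint -1.25: f = -0.328125 < 0 → [-1.5, -1.25]
midpoint -1.375: f = 0.189453 > 0 → [-1.375, -1.25]
midpoint -1.3125: f = -0.0881 < 0 → [-1.375, -1.3125]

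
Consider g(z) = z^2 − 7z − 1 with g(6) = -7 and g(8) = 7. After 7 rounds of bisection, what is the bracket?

g(7) = -1 < 0, so the root lies in [7, 8]
g(7.5) = 2.75 > 0, so the root lies in [7, 7.5]
g(7.25) = 0.8125 > 0, so the root lies in [7, 7.25]
g(7.125) = -0.1094 < 0, so the root lies in [7.125, 7.25]
g(7.1875) = 0.3477 > 0, so the root lies in [7.125, 7.1875]
g(7.15625) = 0.1182 > 0, so the root lies in [7.125, 7.15625]
g(7.140625) = 0.0042 > 0, so the root lies in [7.125, 7.140625]

[7.125, 7.140625]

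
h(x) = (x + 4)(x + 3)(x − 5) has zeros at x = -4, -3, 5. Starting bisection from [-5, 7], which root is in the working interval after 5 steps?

5

m = 1, h(m) = -80 (−); new bracket [1, 7]
m = 4, h(m) = -56 (−); new bracket [4, 7]
m = 5.5, h(m) = 40.375 (+); new bracket [4, 5.5]
m = 4.75, h(m) = -16.9531 (−); new bracket [4.75, 5.5]
m = 5.125, h(m) = 9.2676 (+); new bracket [4.75, 5.125]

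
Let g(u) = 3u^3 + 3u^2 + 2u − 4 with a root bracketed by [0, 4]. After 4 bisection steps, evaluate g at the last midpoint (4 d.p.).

0.4531

u = 2 gives g = 36, positive; keep [0, 2]
u = 1 gives g = 4, positive; keep [0, 1]
u = 0.5 gives g = -1.875, negative; keep [0.5, 1]
u = 0.75 gives g = 0.4531, positive; keep [0.5, 0.75]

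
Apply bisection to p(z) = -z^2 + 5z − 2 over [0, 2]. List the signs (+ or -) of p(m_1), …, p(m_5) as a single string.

m = 1, p(m) = 2 (+); new bracket [0, 1]
m = 0.5, p(m) = 0.25 (+); new bracket [0, 0.5]
m = 0.25, p(m) = -0.8125 (−); new bracket [0.25, 0.5]
m = 0.375, p(m) = -0.2656 (−); new bracket [0.375, 0.5]
m = 0.4375, p(m) = -0.0039 (−); new bracket [0.4375, 0.5]

++---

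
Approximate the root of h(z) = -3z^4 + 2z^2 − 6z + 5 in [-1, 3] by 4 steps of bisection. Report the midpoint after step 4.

0.75

midpoint 1: h = -2 < 0 → [-1, 1]
midpoint 0: h = 5 > 0 → [0, 1]
midpoint 0.5: h = 2.3125 > 0 → [0.5, 1]
midpoint 0.75: h = 0.6758 > 0 → [0.75, 1]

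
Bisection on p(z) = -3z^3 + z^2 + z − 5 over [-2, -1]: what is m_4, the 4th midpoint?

m = -1.5, p(m) = 5.875 (+); new bracket [-1.5, -1]
m = -1.25, p(m) = 1.171875 (+); new bracket [-1.25, -1]
m = -1.125, p(m) = -0.587891 (−); new bracket [-1.25, -1.125]
m = -1.1875, p(m) = 0.2463 (+); new bracket [-1.1875, -1.125]

-1.1875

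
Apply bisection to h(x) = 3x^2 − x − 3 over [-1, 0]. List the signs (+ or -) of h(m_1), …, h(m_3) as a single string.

--+

midpoint -0.5: h = -1.75 < 0 → [-1, -0.5]
midpoint -0.75: h = -0.5625 < 0 → [-1, -0.75]
midpoint -0.875: h = 0.171875 > 0 → [-0.875, -0.75]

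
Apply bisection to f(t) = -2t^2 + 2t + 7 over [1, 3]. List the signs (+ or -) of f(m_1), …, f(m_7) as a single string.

f(2) = 3 > 0, so the root lies in [2, 3]
f(2.5) = -0.5 < 0, so the root lies in [2, 2.5]
f(2.25) = 1.375 > 0, so the root lies in [2.25, 2.5]
f(2.375) = 0.4688 > 0, so the root lies in [2.375, 2.5]
f(2.4375) = -0.0078 < 0, so the root lies in [2.375, 2.4375]
f(2.40625) = 0.2324 > 0, so the root lies in [2.40625, 2.4375]
f(2.421875) = 0.1128 > 0, so the root lies in [2.421875, 2.4375]

+-++-++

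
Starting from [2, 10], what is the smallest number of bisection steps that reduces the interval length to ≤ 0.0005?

14

Width after n steps is 8/2^n. Need 2^n ≥ 8/0.0005 = 16000.
2^13 = 8192 < 16000 ≤ 2^14 = 16384, so n = 14.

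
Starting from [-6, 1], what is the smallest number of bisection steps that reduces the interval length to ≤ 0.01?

10

Width after n steps is 7/2^n. Need 2^n ≥ 7/0.01 = 700.
2^9 = 512 < 700 ≤ 2^10 = 1024, so n = 10.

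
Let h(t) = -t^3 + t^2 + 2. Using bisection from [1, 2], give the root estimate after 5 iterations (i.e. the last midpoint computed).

1.71875

t = 1.5 gives h = 0.875, positive; keep [1.5, 2]
t = 1.75 gives h = -0.296875, negative; keep [1.5, 1.75]
t = 1.625 gives h = 0.349609, positive; keep [1.625, 1.75]
t = 1.6875 gives h = 0.0422, positive; keep [1.6875, 1.75]
t = 1.71875 gives h = -0.1233, negative; keep [1.6875, 1.71875]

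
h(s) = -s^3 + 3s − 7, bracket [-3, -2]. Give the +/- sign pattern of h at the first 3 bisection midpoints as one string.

s = -2.5 gives h = 1.125, positive; keep [-2.5, -2]
s = -2.25 gives h = -2.359375, negative; keep [-2.5, -2.25]
s = -2.375 gives h = -0.728516, negative; keep [-2.5, -2.375]

+--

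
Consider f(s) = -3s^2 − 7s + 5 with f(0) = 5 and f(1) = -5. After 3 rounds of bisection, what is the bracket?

m = 0.5, f(m) = 0.75 (+); new bracket [0.5, 1]
m = 0.75, f(m) = -1.9375 (−); new bracket [0.5, 0.75]
m = 0.625, f(m) = -0.546875 (−); new bracket [0.5, 0.625]

[0.5, 0.625]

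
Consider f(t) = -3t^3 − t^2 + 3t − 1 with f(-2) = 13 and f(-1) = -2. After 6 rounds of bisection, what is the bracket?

midpoint -1.5: f = 2.375 > 0 → [-1.5, -1]
midpoint -1.25: f = -0.453125 < 0 → [-1.5, -1.25]
midpoint -1.375: f = 0.783203 > 0 → [-1.375, -1.25]
midpoint -1.3125: f = 0.1228 > 0 → [-1.3125, -1.25]
midpoint -1.28125: f = -0.1754 < 0 → [-1.3125, -1.28125]
midpoint -1.296875: f = -0.0289 < 0 → [-1.3125, -1.296875]

[-1.3125, -1.296875]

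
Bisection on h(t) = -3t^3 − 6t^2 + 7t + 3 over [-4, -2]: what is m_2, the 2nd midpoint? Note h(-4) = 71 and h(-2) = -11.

-2.5

midpoint -3: h = 9 > 0 → [-3, -2]
midpoint -2.5: h = -5.125 < 0 → [-3, -2.5]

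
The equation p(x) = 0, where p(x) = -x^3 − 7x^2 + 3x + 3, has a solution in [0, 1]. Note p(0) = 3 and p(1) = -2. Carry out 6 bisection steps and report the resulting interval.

x = 0.5 gives p = 2.625, positive; keep [0.5, 1]
x = 0.75 gives p = 0.890625, positive; keep [0.75, 1]
x = 0.875 gives p = -0.404297, negative; keep [0.75, 0.875]
x = 0.8125 gives p = 0.28, positive; keep [0.8125, 0.875]
x = 0.84375 gives p = -0.0528, negative; keep [0.8125, 0.84375]
x = 0.828125 gives p = 0.1159, positive; keep [0.828125, 0.84375]

[0.828125, 0.84375]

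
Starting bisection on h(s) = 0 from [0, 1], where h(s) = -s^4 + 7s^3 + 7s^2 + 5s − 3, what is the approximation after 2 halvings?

midpoint 0.5: h = 2.0625 > 0 → [0, 0.5]
midpoint 0.25: h = -1.207031 < 0 → [0.25, 0.5]

0.25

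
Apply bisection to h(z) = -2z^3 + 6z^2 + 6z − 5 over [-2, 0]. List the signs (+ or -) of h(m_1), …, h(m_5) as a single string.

m = -1, h(m) = -3 (−); new bracket [-2, -1]
m = -1.5, h(m) = 6.25 (+); new bracket [-1.5, -1]
m = -1.25, h(m) = 0.78125 (+); new bracket [-1.25, -1]
m = -1.125, h(m) = -1.3086 (−); new bracket [-1.25, -1.125]
m = -1.1875, h(m) = -0.3149 (−); new bracket [-1.25, -1.1875]

-++--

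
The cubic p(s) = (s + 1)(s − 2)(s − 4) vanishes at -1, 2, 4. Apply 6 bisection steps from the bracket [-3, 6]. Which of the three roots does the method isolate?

s = 1.5 gives p = 3.125, positive; keep [-3, 1.5]
s = -0.75 gives p = 3.265625, positive; keep [-3, -0.75]
s = -1.875 gives p = -19.919922, negative; keep [-1.875, -0.75]
s = -1.3125 gives p = -5.4993, negative; keep [-1.3125, -0.75]
s = -1.03125 gives p = -0.4766, negative; keep [-1.03125, -0.75]
s = -0.890625 gives p = 1.5462, positive; keep [-1.03125, -0.890625]

-1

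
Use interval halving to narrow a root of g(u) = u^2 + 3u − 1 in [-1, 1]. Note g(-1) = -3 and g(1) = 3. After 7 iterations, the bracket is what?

u = 0 gives g = -1, negative; keep [0, 1]
u = 0.5 gives g = 0.75, positive; keep [0, 0.5]
u = 0.25 gives g = -0.1875, negative; keep [0.25, 0.5]
u = 0.375 gives g = 0.2656, positive; keep [0.25, 0.375]
u = 0.3125 gives g = 0.0352, positive; keep [0.25, 0.3125]
u = 0.28125 gives g = -0.0771, negative; keep [0.28125, 0.3125]
u = 0.296875 gives g = -0.0212, negative; keep [0.296875, 0.3125]

[0.296875, 0.3125]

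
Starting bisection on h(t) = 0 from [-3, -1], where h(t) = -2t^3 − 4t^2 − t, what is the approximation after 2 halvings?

-1.5

midpoint -2: h = 2 > 0 → [-2, -1]
midpoint -1.5: h = -0.75 < 0 → [-2, -1.5]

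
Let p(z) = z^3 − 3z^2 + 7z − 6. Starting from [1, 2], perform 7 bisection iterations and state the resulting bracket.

midpoint 1.5: p = 1.125 > 0 → [1, 1.5]
midpoint 1.25: p = 0.015625 > 0 → [1, 1.25]
midpoint 1.125: p = -0.498047 < 0 → [1.125, 1.25]
midpoint 1.1875: p = -0.2434 < 0 → [1.1875, 1.25]
midpoint 1.21875: p = -0.1145 < 0 → [1.21875, 1.25]
midpoint 1.234375: p = -0.0496 < 0 → [1.234375, 1.25]
midpoint 1.2421875: p = -0.017 < 0 → [1.2421875, 1.25]

[1.2421875, 1.25]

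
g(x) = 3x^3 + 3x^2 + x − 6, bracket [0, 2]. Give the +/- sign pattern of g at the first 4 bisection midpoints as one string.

x = 1 gives g = 1, positive; keep [0, 1]
x = 0.5 gives g = -4.375, negative; keep [0.5, 1]
x = 0.75 gives g = -2.296875, negative; keep [0.75, 1]
x = 0.875 gives g = -0.8184, negative; keep [0.875, 1]

+---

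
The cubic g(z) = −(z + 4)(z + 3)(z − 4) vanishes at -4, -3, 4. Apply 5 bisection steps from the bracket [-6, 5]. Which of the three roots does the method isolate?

4

midpoint -0.5: g = 39.375 > 0 → [-0.5, 5]
midpoint 2.25: g = 57.421875 > 0 → [2.25, 5]
midpoint 3.625: g = 18.943359 > 0 → [3.625, 5]
midpoint 4.3125: g = -18.9954 < 0 → [3.625, 4.3125]
midpoint 3.96875: g = 1.7354 > 0 → [3.96875, 4.3125]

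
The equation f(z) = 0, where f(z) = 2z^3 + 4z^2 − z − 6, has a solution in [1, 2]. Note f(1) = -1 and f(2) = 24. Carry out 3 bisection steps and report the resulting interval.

midpoint 1.5: f = 8.25 > 0 → [1, 1.5]
midpoint 1.25: f = 2.90625 > 0 → [1, 1.25]
midpoint 1.125: f = 0.785156 > 0 → [1, 1.125]

[1, 1.125]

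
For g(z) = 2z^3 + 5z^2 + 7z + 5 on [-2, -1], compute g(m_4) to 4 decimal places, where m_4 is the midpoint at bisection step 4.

g(-1.5) = -1 < 0, so the root lies in [-1.5, -1]
g(-1.25) = 0.15625 > 0, so the root lies in [-1.5, -1.25]
g(-1.375) = -0.371094 < 0, so the root lies in [-1.375, -1.25]
g(-1.3125) = -0.0962 < 0, so the root lies in [-1.3125, -1.25]

-0.0962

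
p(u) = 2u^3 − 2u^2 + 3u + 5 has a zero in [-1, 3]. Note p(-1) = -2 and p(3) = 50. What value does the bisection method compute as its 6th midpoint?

u = 1 gives p = 8, positive; keep [-1, 1]
u = 0 gives p = 5, positive; keep [-1, 0]
u = -0.5 gives p = 2.75, positive; keep [-1, -0.5]
u = -0.75 gives p = 0.7812, positive; keep [-1, -0.75]
u = -0.875 gives p = -0.4961, negative; keep [-0.875, -0.75]
u = -0.8125 gives p = 0.1694, positive; keep [-0.875, -0.8125]

-0.8125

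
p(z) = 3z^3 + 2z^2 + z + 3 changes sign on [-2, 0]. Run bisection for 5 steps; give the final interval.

[-1.1875, -1.125]

m = -1, p(m) = 1 (+); new bracket [-2, -1]
m = -1.5, p(m) = -4.125 (−); new bracket [-1.5, -1]
m = -1.25, p(m) = -0.984375 (−); new bracket [-1.25, -1]
m = -1.125, p(m) = 0.1348 (+); new bracket [-1.25, -1.125]
m = -1.1875, p(m) = -0.3909 (−); new bracket [-1.1875, -1.125]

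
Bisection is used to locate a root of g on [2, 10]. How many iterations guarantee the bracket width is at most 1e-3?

Width after n steps is 8/2^n. Need 2^n ≥ 8/1e-3 = 8000.
2^12 = 4096 < 8000 ≤ 2^13 = 8192, so n = 13.

13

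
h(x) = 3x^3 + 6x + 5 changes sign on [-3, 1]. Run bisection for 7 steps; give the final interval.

x = -1 gives h = -4, negative; keep [-1, 1]
x = 0 gives h = 5, positive; keep [-1, 0]
x = -0.5 gives h = 1.625, positive; keep [-1, -0.5]
x = -0.75 gives h = -0.7656, negative; keep [-0.75, -0.5]
x = -0.625 gives h = 0.5176, positive; keep [-0.75, -0.625]
x = -0.6875 gives h = -0.0999, negative; keep [-0.6875, -0.625]
x = -0.65625 gives h = 0.2146, positive; keep [-0.6875, -0.65625]

[-0.6875, -0.65625]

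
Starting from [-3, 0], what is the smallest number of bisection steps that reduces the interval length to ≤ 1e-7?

25

Width after n steps is 3/2^n. Need 2^n ≥ 3/1e-7 = 30000000.
2^24 = 16777216 < 30000000 ≤ 2^25 = 33554432, so n = 25.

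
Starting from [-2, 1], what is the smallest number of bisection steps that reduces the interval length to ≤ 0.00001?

Width after n steps is 3/2^n. Need 2^n ≥ 3/0.00001 = 300000.
2^18 = 262144 < 300000 ≤ 2^19 = 524288, so n = 19.

19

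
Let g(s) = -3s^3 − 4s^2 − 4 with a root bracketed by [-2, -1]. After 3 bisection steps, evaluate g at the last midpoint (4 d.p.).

1.7129

midpoint -1.5: g = -2.875 < 0 → [-2, -1.5]
midpoint -1.75: g = -0.171875 < 0 → [-2, -1.75]
midpoint -1.875: g = 1.712891 > 0 → [-1.875, -1.75]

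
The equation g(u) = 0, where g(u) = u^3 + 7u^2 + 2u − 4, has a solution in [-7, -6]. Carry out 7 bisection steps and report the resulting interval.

[-6.609375, -6.6015625]

m = -6.5, g(m) = 4.125 (+); new bracket [-7, -6.5]
m = -6.75, g(m) = -6.109375 (−); new bracket [-6.75, -6.5]
m = -6.625, g(m) = -0.791016 (−); new bracket [-6.625, -6.5]
m = -6.5625, g(m) = 1.7166 (+); new bracket [-6.625, -6.5625]
m = -6.59375, g(m) = 0.4753 (+); new bracket [-6.625, -6.59375]
m = -6.609375, g(m) = -0.1548 (−); new bracket [-6.609375, -6.59375]
m = -6.6015625, g(m) = 0.161 (+); new bracket [-6.609375, -6.6015625]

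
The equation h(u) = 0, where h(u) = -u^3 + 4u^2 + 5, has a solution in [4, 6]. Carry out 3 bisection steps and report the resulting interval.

m = 5, h(m) = -20 (−); new bracket [4, 5]
m = 4.5, h(m) = -5.125 (−); new bracket [4, 4.5]
m = 4.25, h(m) = 0.484375 (+); new bracket [4.25, 4.5]

[4.25, 4.5]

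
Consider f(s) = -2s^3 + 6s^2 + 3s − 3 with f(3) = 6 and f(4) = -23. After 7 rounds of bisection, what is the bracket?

[3.3125, 3.3203125]

f(3.5) = -4.75 < 0, so the root lies in [3, 3.5]
f(3.25) = 1.46875 > 0, so the root lies in [3.25, 3.5]
f(3.375) = -1.417969 < 0, so the root lies in [3.25, 3.375]
f(3.3125) = 0.0796 > 0, so the root lies in [3.3125, 3.375]
f(3.34375) = -0.6555 < 0, so the root lies in [3.3125, 3.34375]
f(3.328125) = -0.2845 < 0, so the root lies in [3.3125, 3.328125]
f(3.3203125) = -0.1016 < 0, so the root lies in [3.3125, 3.3203125]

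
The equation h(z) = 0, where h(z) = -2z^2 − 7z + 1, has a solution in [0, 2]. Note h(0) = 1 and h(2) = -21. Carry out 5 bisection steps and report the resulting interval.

[0.125, 0.1875]

m = 1, h(m) = -8 (−); new bracket [0, 1]
m = 0.5, h(m) = -3 (−); new bracket [0, 0.5]
m = 0.25, h(m) = -0.875 (−); new bracket [0, 0.25]
m = 0.125, h(m) = 0.0938 (+); new bracket [0.125, 0.25]
m = 0.1875, h(m) = -0.3828 (−); new bracket [0.125, 0.1875]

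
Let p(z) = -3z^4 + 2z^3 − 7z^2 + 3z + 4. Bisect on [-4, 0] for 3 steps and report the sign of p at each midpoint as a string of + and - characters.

--+

p(-2) = -94 < 0, so the root lies in [-2, 0]
p(-1) = -11 < 0, so the root lies in [-1, 0]
p(-0.5) = 0.3125 > 0, so the root lies in [-1, -0.5]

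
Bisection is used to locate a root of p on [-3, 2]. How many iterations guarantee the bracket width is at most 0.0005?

Width after n steps is 5/2^n. Need 2^n ≥ 5/0.0005 = 10000.
2^13 = 8192 < 10000 ≤ 2^14 = 16384, so n = 14.

14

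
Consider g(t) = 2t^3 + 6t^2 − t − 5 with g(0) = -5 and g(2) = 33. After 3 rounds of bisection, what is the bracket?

t = 1 gives g = 2, positive; keep [0, 1]
t = 0.5 gives g = -3.75, negative; keep [0.5, 1]
t = 0.75 gives g = -1.53125, negative; keep [0.75, 1]

[0.75, 1]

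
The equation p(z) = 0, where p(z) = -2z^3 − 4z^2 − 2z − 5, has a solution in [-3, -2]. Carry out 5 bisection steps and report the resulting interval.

m = -2.5, p(m) = 6.25 (+); new bracket [-2.5, -2]
m = -2.25, p(m) = 2.03125 (+); new bracket [-2.25, -2]
m = -2.125, p(m) = 0.378906 (+); new bracket [-2.125, -2]
m = -2.0625, p(m) = -0.3433 (−); new bracket [-2.125, -2.0625]
m = -2.09375, p(m) = 0.0095 (+); new bracket [-2.09375, -2.0625]

[-2.09375, -2.0625]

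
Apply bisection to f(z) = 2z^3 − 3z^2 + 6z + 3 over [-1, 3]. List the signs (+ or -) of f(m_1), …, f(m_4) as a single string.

++-+

midpoint 1: f = 8 > 0 → [-1, 1]
midpoint 0: f = 3 > 0 → [-1, 0]
midpoint -0.5: f = -1 < 0 → [-0.5, 0]
midpoint -0.25: f = 1.2812 > 0 → [-0.5, -0.25]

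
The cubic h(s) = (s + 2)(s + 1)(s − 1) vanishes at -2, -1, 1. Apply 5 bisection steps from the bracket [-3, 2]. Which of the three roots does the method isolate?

m = -0.5, h(m) = -1.125 (−); new bracket [-0.5, 2]
m = 0.75, h(m) = -1.203125 (−); new bracket [0.75, 2]
m = 1.375, h(m) = 3.005859 (+); new bracket [0.75, 1.375]
m = 1.0625, h(m) = 0.3948 (+); new bracket [0.75, 1.0625]
m = 0.90625, h(m) = -0.5194 (−); new bracket [0.90625, 1.0625]

1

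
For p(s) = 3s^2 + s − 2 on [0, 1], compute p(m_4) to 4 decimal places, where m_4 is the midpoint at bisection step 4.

0.1055

p(0.5) = -0.75 < 0, so the root lies in [0.5, 1]
p(0.75) = 0.4375 > 0, so the root lies in [0.5, 0.75]
p(0.625) = -0.203125 < 0, so the root lies in [0.625, 0.75]
p(0.6875) = 0.1055 > 0, so the root lies in [0.625, 0.6875]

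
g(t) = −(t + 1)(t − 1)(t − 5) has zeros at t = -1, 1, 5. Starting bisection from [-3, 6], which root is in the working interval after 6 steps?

5

m = 1.5, g(m) = 4.375 (+); new bracket [1.5, 6]
m = 3.75, g(m) = 16.328125 (+); new bracket [3.75, 6]
m = 4.875, g(m) = 2.845703 (+); new bracket [4.875, 6]
m = 5.4375, g(m) = -12.4978 (−); new bracket [4.875, 5.4375]
m = 5.15625, g(m) = -3.998 (−); new bracket [4.875, 5.15625]
m = 5.015625, g(m) = -0.3774 (−); new bracket [4.875, 5.015625]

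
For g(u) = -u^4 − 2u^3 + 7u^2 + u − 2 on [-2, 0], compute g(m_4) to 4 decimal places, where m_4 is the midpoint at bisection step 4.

0.4451

g(-1) = 5 > 0, so the root lies in [-1, 0]
g(-0.5) = -0.5625 < 0, so the root lies in [-1, -0.5]
g(-0.75) = 1.714844 > 0, so the root lies in [-0.75, -0.5]
g(-0.625) = 0.4451 > 0, so the root lies in [-0.625, -0.5]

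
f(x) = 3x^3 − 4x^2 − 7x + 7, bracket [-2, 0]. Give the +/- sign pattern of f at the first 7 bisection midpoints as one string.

midpoint -1: f = 7 > 0 → [-2, -1]
midpoint -1.5: f = -1.625 < 0 → [-1.5, -1]
midpoint -1.25: f = 3.640625 > 0 → [-1.5, -1.25]
midpoint -1.375: f = 1.2637 > 0 → [-1.5, -1.375]
midpoint -1.4375: f = -0.1145 < 0 → [-1.4375, -1.375]
midpoint -1.40625: f = 0.5909 > 0 → [-1.4375, -1.40625]
midpoint -1.421875: f = 0.2423 > 0 → [-1.4375, -1.421875]

+-++-++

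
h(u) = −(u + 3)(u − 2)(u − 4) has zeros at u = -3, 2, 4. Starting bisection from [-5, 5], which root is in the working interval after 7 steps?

-3

m = 0, h(m) = -24 (−); new bracket [-5, 0]
m = -2.5, h(m) = -14.625 (−); new bracket [-5, -2.5]
m = -3.75, h(m) = 33.421875 (+); new bracket [-3.75, -2.5]
m = -3.125, h(m) = 4.5645 (+); new bracket [-3.125, -2.5]
m = -2.8125, h(m) = -6.1472 (−); new bracket [-3.125, -2.8125]
m = -2.96875, h(m) = -1.0821 (−); new bracket [-3.125, -2.96875]
m = -3.046875, h(m) = 1.6671 (+); new bracket [-3.046875, -2.96875]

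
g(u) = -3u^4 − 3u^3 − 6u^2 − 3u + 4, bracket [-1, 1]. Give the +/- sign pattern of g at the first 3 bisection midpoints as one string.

u = 0 gives g = 4, positive; keep [0, 1]
u = 0.5 gives g = 0.4375, positive; keep [0.5, 1]
u = 0.75 gives g = -3.839844, negative; keep [0.5, 0.75]

++-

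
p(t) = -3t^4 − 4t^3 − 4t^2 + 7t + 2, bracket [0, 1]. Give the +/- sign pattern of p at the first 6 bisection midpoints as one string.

midpoint 0.5: p = 3.8125 > 0 → [0.5, 1]
midpoint 0.75: p = 2.363281 > 0 → [0.75, 1]
midpoint 0.875: p = 0.624268 > 0 → [0.875, 1]
midpoint 0.9375: p = -0.5665 < 0 → [0.875, 0.9375]
midpoint 0.90625: p = 0.0579 > 0 → [0.90625, 0.9375]
midpoint 0.921875: p = -0.2469 < 0 → [0.90625, 0.921875]

+++-+-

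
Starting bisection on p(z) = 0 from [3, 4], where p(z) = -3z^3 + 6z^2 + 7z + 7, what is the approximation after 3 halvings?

3.125

midpoint 3.5: p = -23.625 < 0 → [3, 3.5]
midpoint 3.25: p = -9.859375 < 0 → [3, 3.25]
midpoint 3.125: p = -4.083984 < 0 → [3, 3.125]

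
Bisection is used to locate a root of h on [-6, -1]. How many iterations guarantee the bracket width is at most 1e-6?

23

Width after n steps is 5/2^n. Need 2^n ≥ 5/1e-6 = 5000000.
2^22 = 4194304 < 5000000 ≤ 2^23 = 8388608, so n = 23.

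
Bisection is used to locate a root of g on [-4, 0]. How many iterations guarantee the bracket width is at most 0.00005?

17

Width after n steps is 4/2^n. Need 2^n ≥ 4/0.00005 = 80000.
2^16 = 65536 < 80000 ≤ 2^17 = 131072, so n = 17.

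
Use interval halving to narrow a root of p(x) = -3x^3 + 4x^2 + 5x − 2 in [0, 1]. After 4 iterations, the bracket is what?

[0.3125, 0.375]

m = 0.5, p(m) = 1.125 (+); new bracket [0, 0.5]
m = 0.25, p(m) = -0.546875 (−); new bracket [0.25, 0.5]
m = 0.375, p(m) = 0.279297 (+); new bracket [0.25, 0.375]
m = 0.3125, p(m) = -0.1384 (−); new bracket [0.3125, 0.375]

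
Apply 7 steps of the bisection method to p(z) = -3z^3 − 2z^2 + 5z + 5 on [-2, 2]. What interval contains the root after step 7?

[1.375, 1.40625]

p(0) = 5 > 0, so the root lies in [0, 2]
p(1) = 5 > 0, so the root lies in [1, 2]
p(1.5) = -2.125 < 0, so the root lies in [1, 1.5]
p(1.25) = 2.2656 > 0, so the root lies in [1.25, 1.5]
p(1.375) = 0.2949 > 0, so the root lies in [1.375, 1.5]
p(1.4375) = -0.8567 < 0, so the root lies in [1.375, 1.4375]
p(1.40625) = -0.2666 < 0, so the root lies in [1.375, 1.40625]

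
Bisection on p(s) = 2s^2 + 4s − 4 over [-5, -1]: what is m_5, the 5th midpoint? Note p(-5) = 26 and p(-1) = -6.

m = -3, p(m) = 2 (+); new bracket [-3, -1]
m = -2, p(m) = -4 (−); new bracket [-3, -2]
m = -2.5, p(m) = -1.5 (−); new bracket [-3, -2.5]
m = -2.75, p(m) = 0.125 (+); new bracket [-2.75, -2.5]
m = -2.625, p(m) = -0.7188 (−); new bracket [-2.75, -2.625]

-2.625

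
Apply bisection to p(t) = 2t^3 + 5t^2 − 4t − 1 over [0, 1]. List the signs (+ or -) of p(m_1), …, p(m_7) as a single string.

--++--+

t = 0.5 gives p = -1.5, negative; keep [0.5, 1]
t = 0.75 gives p = -0.34375, negative; keep [0.75, 1]
t = 0.875 gives p = 0.667969, positive; keep [0.75, 0.875]
t = 0.8125 gives p = 0.1235, positive; keep [0.75, 0.8125]
t = 0.78125 gives p = -0.1196, negative; keep [0.78125, 0.8125]
t = 0.796875 gives p = -0.0004, negative; keep [0.796875, 0.8125]
t = 0.8046875 gives p = 0.061, positive; keep [0.796875, 0.8046875]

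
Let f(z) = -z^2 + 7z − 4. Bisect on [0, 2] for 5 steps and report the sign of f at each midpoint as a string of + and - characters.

+-+-+

f(1) = 2 > 0, so the root lies in [0, 1]
f(0.5) = -0.75 < 0, so the root lies in [0.5, 1]
f(0.75) = 0.6875 > 0, so the root lies in [0.5, 0.75]
f(0.625) = -0.0156 < 0, so the root lies in [0.625, 0.75]
f(0.6875) = 0.3398 > 0, so the root lies in [0.625, 0.6875]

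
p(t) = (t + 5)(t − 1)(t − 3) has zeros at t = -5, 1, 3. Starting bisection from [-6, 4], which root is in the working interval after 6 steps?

-5

t = -1 gives p = 32, positive; keep [-6, -1]
t = -3.5 gives p = 43.875, positive; keep [-6, -3.5]
t = -4.75 gives p = 11.140625, positive; keep [-6, -4.75]
t = -5.375 gives p = -20.0215, negative; keep [-5.375, -4.75]
t = -5.0625 gives p = -3.0549, negative; keep [-5.0625, -4.75]
t = -4.90625 gives p = 4.3778, positive; keep [-5.0625, -4.90625]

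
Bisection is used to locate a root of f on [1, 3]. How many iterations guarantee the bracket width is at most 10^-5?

Width after n steps is 2/2^n. Need 2^n ≥ 2/10^-5 = 200000.
2^17 = 131072 < 200000 ≤ 2^18 = 262144, so n = 18.

18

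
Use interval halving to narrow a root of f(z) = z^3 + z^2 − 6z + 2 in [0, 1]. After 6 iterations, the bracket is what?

m = 0.5, f(m) = -0.625 (−); new bracket [0, 0.5]
m = 0.25, f(m) = 0.578125 (+); new bracket [0.25, 0.5]
m = 0.375, f(m) = -0.056641 (−); new bracket [0.25, 0.375]
m = 0.3125, f(m) = 0.2532 (+); new bracket [0.3125, 0.375]
m = 0.34375, f(m) = 0.0963 (+); new bracket [0.34375, 0.375]
m = 0.359375, f(m) = 0.0193 (+); new bracket [0.359375, 0.375]

[0.359375, 0.375]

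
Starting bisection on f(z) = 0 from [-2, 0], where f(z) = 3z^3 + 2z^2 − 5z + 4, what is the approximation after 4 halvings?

-1.875

m = -1, f(m) = 8 (+); new bracket [-2, -1]
m = -1.5, f(m) = 5.875 (+); new bracket [-2, -1.5]
m = -1.75, f(m) = 2.796875 (+); new bracket [-2, -1.75]
m = -1.875, f(m) = 0.6309 (+); new bracket [-2, -1.875]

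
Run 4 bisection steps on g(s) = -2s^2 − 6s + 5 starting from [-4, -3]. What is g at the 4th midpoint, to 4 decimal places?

-0.0703

m = -3.5, g(m) = 1.5 (+); new bracket [-4, -3.5]
m = -3.75, g(m) = -0.625 (−); new bracket [-3.75, -3.5]
m = -3.625, g(m) = 0.46875 (+); new bracket [-3.75, -3.625]
m = -3.6875, g(m) = -0.0703 (−); new bracket [-3.6875, -3.625]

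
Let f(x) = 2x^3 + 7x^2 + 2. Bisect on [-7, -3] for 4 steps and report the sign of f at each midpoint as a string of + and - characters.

--+-

m = -5, f(m) = -73 (−); new bracket [-5, -3]
m = -4, f(m) = -14 (−); new bracket [-4, -3]
m = -3.5, f(m) = 2 (+); new bracket [-4, -3.5]
m = -3.75, f(m) = -5.0312 (−); new bracket [-3.75, -3.5]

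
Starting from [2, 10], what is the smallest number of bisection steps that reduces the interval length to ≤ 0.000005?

21

Width after n steps is 8/2^n. Need 2^n ≥ 8/0.000005 = 1600000.
2^20 = 1048576 < 1600000 ≤ 2^21 = 2097152, so n = 21.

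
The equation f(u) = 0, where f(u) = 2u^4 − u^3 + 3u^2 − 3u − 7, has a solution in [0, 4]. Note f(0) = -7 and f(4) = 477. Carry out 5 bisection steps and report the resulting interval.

[1.375, 1.5]

u = 2 gives f = 23, positive; keep [0, 2]
u = 1 gives f = -6, negative; keep [1, 2]
u = 1.5 gives f = 2, positive; keep [1, 1.5]
u = 1.25 gives f = -3.1328, negative; keep [1.25, 1.5]
u = 1.375 gives f = -0.9038, negative; keep [1.375, 1.5]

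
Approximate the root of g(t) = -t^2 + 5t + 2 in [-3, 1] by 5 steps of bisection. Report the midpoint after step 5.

midpoint -1: g = -4 < 0 → [-1, 1]
midpoint 0: g = 2 > 0 → [-1, 0]
midpoint -0.5: g = -0.75 < 0 → [-0.5, 0]
midpoint -0.25: g = 0.6875 > 0 → [-0.5, -0.25]
midpoint -0.375: g = -0.0156 < 0 → [-0.375, -0.25]

-0.375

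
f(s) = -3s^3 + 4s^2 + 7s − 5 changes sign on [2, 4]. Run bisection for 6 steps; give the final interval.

[2.0625, 2.09375]

m = 3, f(m) = -29 (−); new bracket [2, 3]
m = 2.5, f(m) = -9.375 (−); new bracket [2, 2.5]
m = 2.25, f(m) = -3.171875 (−); new bracket [2, 2.25]
m = 2.125, f(m) = -0.8496 (−); new bracket [2, 2.125]
m = 2.0625, f(m) = 0.1321 (+); new bracket [2.0625, 2.125]
m = 2.09375, f(m) = -0.3443 (−); new bracket [2.0625, 2.09375]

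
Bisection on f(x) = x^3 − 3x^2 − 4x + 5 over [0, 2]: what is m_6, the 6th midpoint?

midpoint 1: f = -1 < 0 → [0, 1]
midpoint 0.5: f = 2.375 > 0 → [0.5, 1]
midpoint 0.75: f = 0.734375 > 0 → [0.75, 1]
midpoint 0.875: f = -0.127 < 0 → [0.75, 0.875]
midpoint 0.8125: f = 0.3059 > 0 → [0.8125, 0.875]
midpoint 0.84375: f = 0.0899 > 0 → [0.84375, 0.875]

0.84375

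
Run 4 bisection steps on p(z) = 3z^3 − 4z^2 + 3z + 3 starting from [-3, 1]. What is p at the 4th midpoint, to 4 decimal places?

-2.7656

p(-1) = -7 < 0, so the root lies in [-1, 1]
p(0) = 3 > 0, so the root lies in [-1, 0]
p(-0.5) = 0.125 > 0, so the root lies in [-1, -0.5]
p(-0.75) = -2.7656 < 0, so the root lies in [-0.75, -0.5]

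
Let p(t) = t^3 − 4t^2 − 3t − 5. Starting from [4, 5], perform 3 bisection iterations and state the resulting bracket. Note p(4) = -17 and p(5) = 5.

[4.75, 4.875]

t = 4.5 gives p = -8.375, negative; keep [4.5, 5]
t = 4.75 gives p = -2.328125, negative; keep [4.75, 5]
t = 4.875 gives p = 1.169922, positive; keep [4.75, 4.875]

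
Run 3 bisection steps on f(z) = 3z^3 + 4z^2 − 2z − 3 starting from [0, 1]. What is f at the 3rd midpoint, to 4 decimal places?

0.3223

midpoint 0.5: f = -2.625 < 0 → [0.5, 1]
midpoint 0.75: f = -0.984375 < 0 → [0.75, 1]
midpoint 0.875: f = 0.322266 > 0 → [0.75, 0.875]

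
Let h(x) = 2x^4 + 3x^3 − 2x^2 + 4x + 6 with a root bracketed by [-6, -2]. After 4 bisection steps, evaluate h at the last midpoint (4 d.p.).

x = -4 gives h = 278, positive; keep [-4, -2]
x = -3 gives h = 57, positive; keep [-3, -2]
x = -2.5 gives h = 14.75, positive; keep [-2.5, -2]
x = -2.25 gives h = 3.9609, positive; keep [-2.25, -2]

3.9609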